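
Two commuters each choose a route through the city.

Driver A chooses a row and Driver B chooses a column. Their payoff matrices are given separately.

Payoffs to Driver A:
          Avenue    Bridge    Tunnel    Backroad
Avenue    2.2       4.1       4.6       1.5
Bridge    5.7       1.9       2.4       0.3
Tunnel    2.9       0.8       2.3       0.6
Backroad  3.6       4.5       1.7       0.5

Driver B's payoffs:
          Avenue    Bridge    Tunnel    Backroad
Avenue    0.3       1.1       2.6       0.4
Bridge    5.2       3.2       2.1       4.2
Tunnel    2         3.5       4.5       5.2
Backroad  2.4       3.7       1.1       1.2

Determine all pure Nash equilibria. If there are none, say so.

(Avenue, Avenue): Driver A can switch to Bridge (2.2 → 5.7). Not NE.
(Avenue, Bridge): Driver A can switch to Backroad (4.1 → 4.5). Not NE.
(Avenue, Tunnel): Driver A gets 4.6, best alternative 2.4; Driver B gets 2.6, best alternative 1.1. No profitable deviation — NE.
(Avenue, Backroad): Driver B can switch to Bridge (0.4 → 1.1). Not NE.
(Bridge, Avenue): Driver A gets 5.7, best alternative 3.6; Driver B gets 5.2, best alternative 4.2. No profitable deviation — NE.
(Bridge, Bridge): Driver A can switch to Avenue (1.9 → 4.1). Not NE.
(Bridge, Tunnel): Driver A can switch to Avenue (2.4 → 4.6). Not NE.
(Bridge, Backroad): Driver A can switch to Avenue (0.3 → 1.5). Not NE.
(Tunnel, Avenue): Driver A can switch to Bridge (2.9 → 5.7). Not NE.
(Tunnel, Bridge): Driver A can switch to Avenue (0.8 → 4.1). Not NE.
(Backroad, Bridge): Driver A gets 4.5, best alternative 4.1; Driver B gets 3.7, best alternative 2.4. No profitable deviation — NE.
(The remaining 5 profiles each have a profitable deviation by the same check.)

(Avenue, Tunnel) and (Bridge, Avenue) and (Backroad, Bridge)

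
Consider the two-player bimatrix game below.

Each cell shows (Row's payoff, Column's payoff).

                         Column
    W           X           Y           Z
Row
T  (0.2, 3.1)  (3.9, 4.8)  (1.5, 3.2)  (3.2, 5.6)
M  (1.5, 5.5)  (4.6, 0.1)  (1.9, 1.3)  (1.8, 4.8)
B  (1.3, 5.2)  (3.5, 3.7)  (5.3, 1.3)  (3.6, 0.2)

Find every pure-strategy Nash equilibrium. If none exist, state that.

(M, W)

Row against W: payoffs 0.2, 1.5, 1.3 → best response M.
Row against X: payoffs 3.9, 4.6, 3.5 → best response M.
Row against Y: payoffs 1.5, 1.9, 5.3 → best response B.
Row against Z: payoffs 3.2, 1.8, 3.6 → best response B.
Column against T: payoffs 3.1, 4.8, 3.2, 5.6 → best response Z.
Column against M: payoffs 5.5, 0.1, 1.3, 4.8 → best response W.
Column against B: payoffs 5.2, 3.7, 1.3, 0.2 → best response W.
Mutual best responses: (M, W).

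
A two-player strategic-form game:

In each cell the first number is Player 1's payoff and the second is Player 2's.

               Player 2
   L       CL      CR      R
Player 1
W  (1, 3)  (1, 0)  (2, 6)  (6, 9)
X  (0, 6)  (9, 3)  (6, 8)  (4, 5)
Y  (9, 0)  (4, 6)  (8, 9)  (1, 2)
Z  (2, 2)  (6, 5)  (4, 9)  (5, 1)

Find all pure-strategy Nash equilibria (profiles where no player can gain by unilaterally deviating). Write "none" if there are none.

(W, R), (Y, CR)

Mark each player's best response to every combination of opponents' strategies; a profile where every player is best-responding is a pure Nash equilibrium.
Player 1 against L: payoffs 1, 0, 9, 2 → best response Y.
Player 1 against CL: payoffs 1, 9, 4, 6 → best response X.
Player 1 against CR: payoffs 2, 6, 8, 4 → best response Y.
Player 1 against R: payoffs 6, 4, 1, 5 → best response W.
Player 2 against W: payoffs 3, 0, 6, 9 → best response R.
Player 2 against X: payoffs 6, 3, 8, 5 → best response CR.
Player 2 against Y: payoffs 0, 6, 9, 2 → best response CR.
Player 2 against Z: payoffs 2, 5, 9, 1 → best response CR.
Mutual best responses: (W, R); (Y, CR).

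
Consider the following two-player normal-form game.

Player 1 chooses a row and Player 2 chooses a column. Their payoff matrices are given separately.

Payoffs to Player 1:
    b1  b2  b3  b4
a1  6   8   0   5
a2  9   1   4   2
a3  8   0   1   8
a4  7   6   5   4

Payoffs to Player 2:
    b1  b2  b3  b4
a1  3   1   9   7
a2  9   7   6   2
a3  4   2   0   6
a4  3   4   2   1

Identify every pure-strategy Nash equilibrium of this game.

The pure Nash equilibria are (a2, b1); (a3, b4).

For each strategy profile, look for a profitable unilateral deviation.
(a1, b1): Player 1 can switch to a2 (6 → 9). Not NE.
(a1, b2): Player 2 can switch to b1 (1 → 3). Not NE.
(a1, b3): Player 1 can switch to a2 (0 → 4). Not NE.
(a1, b4): Player 1 can switch to a3 (5 → 8). Not NE.
(a2, b1): Player 1 gets 9, best alternative 8; Player 2 gets 9, best alternative 7. No profitable deviation — NE.
(a2, b2): Player 1 can switch to a1 (1 → 8). Not NE.
(a2, b3): Player 1 can switch to a4 (4 → 5). Not NE.
(a3, b4): Player 1 gets 8, best alternative 5; Player 2 gets 6, best alternative 4. No profitable deviation — NE.
(The remaining 8 profiles each have a profitable deviation by the same check.)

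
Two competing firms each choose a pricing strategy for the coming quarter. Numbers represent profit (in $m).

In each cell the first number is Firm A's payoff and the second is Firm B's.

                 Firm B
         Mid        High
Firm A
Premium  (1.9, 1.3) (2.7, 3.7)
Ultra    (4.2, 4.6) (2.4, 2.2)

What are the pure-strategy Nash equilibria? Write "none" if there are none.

The pure Nash equilibria are (Premium, High) and (Ultra, Mid).

Check each profile: it is a Nash equilibrium iff no player can strictly gain by switching unilaterally.
(Premium, Mid): Firm A can switch to Ultra (1.9 → 4.2). Not NE.
(Premium, High): Firm A gets 2.7, best alternative 2.4; Firm B gets 3.7, best alternative 1.3. No profitable deviation — NE.
(Ultra, Mid): Firm A gets 4.2, best alternative 1.9; Firm B gets 4.6, best alternative 2.2. No profitable deviation — NE.
(Ultra, High): Firm A can switch to Premium (2.4 → 2.7). Not NE.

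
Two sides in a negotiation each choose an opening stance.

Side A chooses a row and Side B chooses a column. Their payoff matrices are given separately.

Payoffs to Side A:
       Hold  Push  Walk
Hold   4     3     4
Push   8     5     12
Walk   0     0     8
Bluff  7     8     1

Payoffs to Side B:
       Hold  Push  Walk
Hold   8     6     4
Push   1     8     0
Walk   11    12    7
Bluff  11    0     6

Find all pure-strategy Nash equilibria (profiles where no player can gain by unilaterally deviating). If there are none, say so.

(Hold, Hold): Side A can switch to Push (4 → 8). Not NE.
(Hold, Push): Side A can switch to Push (3 → 5). Not NE.
(Hold, Walk): Side A can switch to Push (4 → 12). Not NE.
(Push, Hold): Side B can switch to Push (1 → 8). Not NE.
(Push, Push): Side A can switch to Bluff (5 → 8). Not NE.
(Push, Walk): Side B can switch to Hold (0 → 1). Not NE.
(Walk, Hold): Side A can switch to Hold (0 → 4). Not NE.
(Walk, Push): Side A can switch to Hold (0 → 3). Not NE.
(Walk, Walk): Side A can switch to Push (8 → 12). Not NE.
(Bluff, Hold): Side A can switch to Push (7 → 8). Not NE.
(Bluff, Push): Side B can switch to Hold (0 → 11). Not NE.
(Bluff, Walk): Side A can switch to Hold (1 → 4). Not NE.

There is no pure-strategy Nash equilibrium.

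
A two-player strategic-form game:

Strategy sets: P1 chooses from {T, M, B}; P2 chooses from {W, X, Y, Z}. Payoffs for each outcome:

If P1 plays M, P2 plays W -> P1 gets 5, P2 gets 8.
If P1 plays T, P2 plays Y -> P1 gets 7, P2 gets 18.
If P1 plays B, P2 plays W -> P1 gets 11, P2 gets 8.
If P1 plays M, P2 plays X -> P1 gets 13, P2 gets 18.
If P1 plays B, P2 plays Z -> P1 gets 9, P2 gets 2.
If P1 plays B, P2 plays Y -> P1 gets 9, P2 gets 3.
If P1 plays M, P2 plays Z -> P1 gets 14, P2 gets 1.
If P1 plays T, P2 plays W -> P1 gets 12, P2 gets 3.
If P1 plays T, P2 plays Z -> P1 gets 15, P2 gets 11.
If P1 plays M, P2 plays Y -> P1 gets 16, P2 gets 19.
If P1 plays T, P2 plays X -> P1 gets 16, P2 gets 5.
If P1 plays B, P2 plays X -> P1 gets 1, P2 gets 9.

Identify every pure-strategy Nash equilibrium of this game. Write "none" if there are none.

Check each profile: it is a Nash equilibrium iff no player can strictly gain by switching unilaterally.
(T, W): P2 can switch to X (3 → 5). Not NE.
(T, X): P2 can switch to Y (5 → 18). Not NE.
(T, Y): P1 can switch to M (7 → 16). Not NE.
(T, Z): P2 can switch to Y (11 → 18). Not NE.
(M, W): P1 can switch to T (5 → 12). Not NE.
(M, X): P1 can switch to T (13 → 16). Not NE.
(M, Y): P1 gets 16, best alternative 9; P2 gets 19, best alternative 18. No profitable deviation — NE.
(The remaining 5 profiles each have a profitable deviation by the same check.)

Pure NE: (M, Y)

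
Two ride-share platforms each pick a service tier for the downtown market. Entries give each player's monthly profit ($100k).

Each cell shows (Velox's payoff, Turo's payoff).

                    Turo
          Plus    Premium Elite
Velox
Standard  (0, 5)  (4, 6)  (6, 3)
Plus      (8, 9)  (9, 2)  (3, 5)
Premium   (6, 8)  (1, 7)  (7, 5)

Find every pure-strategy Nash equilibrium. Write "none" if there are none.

The unique pure-strategy Nash equilibrium is (Plus, Plus).

Velox against Plus: payoffs 0, 8, 6 → best response Plus.
Velox against Premium: payoffs 4, 9, 1 → best response Plus.
Velox against Elite: payoffs 6, 3, 7 → best response Premium.
Turo against Standard: payoffs 5, 6, 3 → best response Premium.
Turo against Plus: payoffs 9, 2, 5 → best response Plus.
Turo against Premium: payoffs 8, 7, 5 → best response Plus.
Mutual best responses: (Plus, Plus).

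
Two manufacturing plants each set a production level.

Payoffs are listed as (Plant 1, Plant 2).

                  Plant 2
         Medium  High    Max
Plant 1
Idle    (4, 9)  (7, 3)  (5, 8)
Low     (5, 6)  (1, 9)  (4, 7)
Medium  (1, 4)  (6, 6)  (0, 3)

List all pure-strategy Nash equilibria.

Plant 1 against Medium: payoffs 4, 5, 1 → best response Low.
Plant 1 against High: payoffs 7, 1, 6 → best response Idle.
Plant 1 against Max: payoffs 5, 4, 0 → best response Idle.
Plant 2 against Idle: payoffs 9, 3, 8 → best response Medium.
Plant 2 against Low: payoffs 6, 9, 7 → best response High.
Plant 2 against Medium: payoffs 4, 6, 3 → best response High.
No profile is a mutual best response for all players.

This game has no pure Nash equilibrium.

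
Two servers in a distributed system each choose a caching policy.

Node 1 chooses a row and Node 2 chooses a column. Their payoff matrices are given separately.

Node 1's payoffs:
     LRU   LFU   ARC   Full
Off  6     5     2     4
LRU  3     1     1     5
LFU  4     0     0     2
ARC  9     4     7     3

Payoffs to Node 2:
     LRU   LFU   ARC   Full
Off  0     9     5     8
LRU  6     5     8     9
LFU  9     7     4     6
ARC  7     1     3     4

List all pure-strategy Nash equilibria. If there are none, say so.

(Off, LFU); (LRU, Full); (ARC, LRU)

(Off, LRU): Node 1 can switch to ARC (6 → 9). Not NE.
(Off, LFU): Node 1 gets 5, best alternative 4; Node 2 gets 9, best alternative 8. No profitable deviation — NE.
(Off, ARC): Node 1 can switch to ARC (2 → 7). Not NE.
(Off, Full): Node 1 can switch to LRU (4 → 5). Not NE.
(LRU, LRU): Node 1 can switch to Off (3 → 6). Not NE.
(LRU, LFU): Node 1 can switch to Off (1 → 5). Not NE.
(LRU, ARC): Node 1 can switch to Off (1 → 2). Not NE.
(LRU, Full): Node 1 gets 5, best alternative 4; Node 2 gets 9, best alternative 8. No profitable deviation — NE.
(LFU, LRU): Node 1 can switch to Off (4 → 6). Not NE.
(LFU, LFU): Node 1 can switch to Off (0 → 5). Not NE.
(LFU, ARC): Node 1 can switch to Off (0 → 2). Not NE.
(LFU, Full): Node 1 can switch to Off (2 → 4). Not NE.
(ARC, LRU): Node 1 gets 9, best alternative 6; Node 2 gets 7, best alternative 4. No profitable deviation — NE.
(The remaining 3 profiles each have a profitable deviation by the same check.)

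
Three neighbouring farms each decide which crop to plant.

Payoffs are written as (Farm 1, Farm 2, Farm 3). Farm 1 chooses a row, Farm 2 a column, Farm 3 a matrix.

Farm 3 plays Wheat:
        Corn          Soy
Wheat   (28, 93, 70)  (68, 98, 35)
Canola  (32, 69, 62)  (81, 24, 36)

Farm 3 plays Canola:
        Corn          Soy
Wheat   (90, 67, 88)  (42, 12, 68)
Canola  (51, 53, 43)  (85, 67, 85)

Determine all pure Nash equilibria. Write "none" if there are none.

(Wheat, Corn, Wheat): Farm 1 can switch to Canola (28 → 32). Not NE.
(Wheat, Corn, Canola): Farm 1 gets 90, best alternative 51; Farm 2 gets 67, best alternative 12; Farm 3 gets 88, best alternative 70. No profitable deviation — NE.
(Wheat, Soy, Wheat): Farm 1 can switch to Canola (68 → 81). Not NE.
(Wheat, Soy, Canola): Farm 1 can switch to Canola (42 → 85). Not NE.
(Canola, Corn, Wheat): Farm 1 gets 32, best alternative 28; Farm 2 gets 69, best alternative 24; Farm 3 gets 62, best alternative 43. No profitable deviation — NE.
(Canola, Corn, Canola): Farm 1 can switch to Wheat (51 → 90). Not NE.
(Canola, Soy, Wheat): Farm 2 can switch to Corn (24 → 69). Not NE.
(Canola, Soy, Canola): Farm 1 gets 85, best alternative 42; Farm 2 gets 67, best alternative 53; Farm 3 gets 85, best alternative 36. No profitable deviation — NE.

The pure Nash equilibria are (Wheat, Corn, Canola), (Canola, Corn, Wheat), (Canola, Soy, Canola).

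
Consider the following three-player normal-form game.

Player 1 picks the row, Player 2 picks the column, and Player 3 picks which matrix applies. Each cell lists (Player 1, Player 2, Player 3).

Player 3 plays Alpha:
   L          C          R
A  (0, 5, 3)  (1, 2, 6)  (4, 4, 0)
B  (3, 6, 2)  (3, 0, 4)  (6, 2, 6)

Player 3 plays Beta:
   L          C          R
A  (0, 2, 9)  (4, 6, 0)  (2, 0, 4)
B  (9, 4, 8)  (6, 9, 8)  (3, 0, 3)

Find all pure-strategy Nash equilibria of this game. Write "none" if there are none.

The unique pure-strategy Nash equilibrium is (B, C, Beta).

Player 1 against (L, Alpha): payoffs 0, 3 → best response B.
Player 1 against (L, Beta): payoffs 0, 9 → best response B.
Player 1 against (C, Alpha): payoffs 1, 3 → best response B.
Player 1 against (C, Beta): payoffs 4, 6 → best response B.
Player 1 against (R, Alpha): payoffs 4, 6 → best response B.
Player 1 against (R, Beta): payoffs 2, 3 → best response B.
Player 2 against (A, Alpha): payoffs 5, 2, 4 → best response L.
Player 2 against (A, Beta): payoffs 2, 6, 0 → best response C.
Player 2 against (B, Alpha): payoffs 6, 0, 2 → best response L.
Player 2 against (B, Beta): payoffs 4, 9, 0 → best response C.
Player 3 against (A, L): payoffs 3, 9 → best response Beta.
Player 3 against (A, C): payoffs 6, 0 → best response Alpha.
Player 3 against (A, R): payoffs 0, 4 → best response Beta.
Player 3 against (B, L): payoffs 2, 8 → best response Beta.
Player 3 against (B, C): payoffs 4, 8 → best response Beta.
Player 3 against (B, R): payoffs 6, 3 → best response Alpha.
Mutual best responses: (B, C, Beta).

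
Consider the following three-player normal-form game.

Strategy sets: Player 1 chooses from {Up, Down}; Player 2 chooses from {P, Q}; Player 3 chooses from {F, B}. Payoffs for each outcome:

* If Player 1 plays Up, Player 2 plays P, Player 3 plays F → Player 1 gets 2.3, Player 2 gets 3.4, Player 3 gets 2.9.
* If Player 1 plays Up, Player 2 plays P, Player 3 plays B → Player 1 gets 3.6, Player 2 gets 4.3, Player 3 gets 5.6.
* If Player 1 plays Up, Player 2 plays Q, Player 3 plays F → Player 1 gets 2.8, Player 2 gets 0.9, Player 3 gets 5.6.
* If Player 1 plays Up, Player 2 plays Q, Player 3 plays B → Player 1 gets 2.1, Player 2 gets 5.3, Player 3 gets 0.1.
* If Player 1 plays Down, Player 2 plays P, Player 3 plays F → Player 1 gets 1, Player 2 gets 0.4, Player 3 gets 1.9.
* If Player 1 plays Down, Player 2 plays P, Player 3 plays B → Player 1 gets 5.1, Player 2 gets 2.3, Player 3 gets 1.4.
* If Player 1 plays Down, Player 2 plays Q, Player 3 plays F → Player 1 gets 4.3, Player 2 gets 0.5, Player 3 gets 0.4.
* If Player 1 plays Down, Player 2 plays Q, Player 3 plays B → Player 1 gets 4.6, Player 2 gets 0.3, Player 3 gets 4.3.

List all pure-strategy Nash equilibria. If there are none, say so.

none

Mark each player's best response to every combination of opponents' strategies; a profile where every player is best-responding is a pure Nash equilibrium.
Player 1 against (P, F): payoffs 2.3, 1 → best response Up.
Player 1 against (P, B): payoffs 3.6, 5.1 → best response Down.
Player 1 against (Q, F): payoffs 2.8, 4.3 → best response Down.
Player 1 against (Q, B): payoffs 2.1, 4.6 → best response Down.
Player 2 against (Up, F): payoffs 3.4, 0.9 → best response P.
Player 2 against (Up, B): payoffs 4.3, 5.3 → best response Q.
Player 2 against (Down, F): payoffs 0.4, 0.5 → best response Q.
Player 2 against (Down, B): payoffs 2.3, 0.3 → best response P.
Player 3 against (Up, P): payoffs 2.9, 5.6 → best response B.
Player 3 against (Up, Q): payoffs 5.6, 0.1 → best response F.
Player 3 against (Down, P): payoffs 1.9, 1.4 → best response F.
Player 3 against (Down, Q): payoffs 0.4, 4.3 → best response B.
No profile is a mutual best response for all players.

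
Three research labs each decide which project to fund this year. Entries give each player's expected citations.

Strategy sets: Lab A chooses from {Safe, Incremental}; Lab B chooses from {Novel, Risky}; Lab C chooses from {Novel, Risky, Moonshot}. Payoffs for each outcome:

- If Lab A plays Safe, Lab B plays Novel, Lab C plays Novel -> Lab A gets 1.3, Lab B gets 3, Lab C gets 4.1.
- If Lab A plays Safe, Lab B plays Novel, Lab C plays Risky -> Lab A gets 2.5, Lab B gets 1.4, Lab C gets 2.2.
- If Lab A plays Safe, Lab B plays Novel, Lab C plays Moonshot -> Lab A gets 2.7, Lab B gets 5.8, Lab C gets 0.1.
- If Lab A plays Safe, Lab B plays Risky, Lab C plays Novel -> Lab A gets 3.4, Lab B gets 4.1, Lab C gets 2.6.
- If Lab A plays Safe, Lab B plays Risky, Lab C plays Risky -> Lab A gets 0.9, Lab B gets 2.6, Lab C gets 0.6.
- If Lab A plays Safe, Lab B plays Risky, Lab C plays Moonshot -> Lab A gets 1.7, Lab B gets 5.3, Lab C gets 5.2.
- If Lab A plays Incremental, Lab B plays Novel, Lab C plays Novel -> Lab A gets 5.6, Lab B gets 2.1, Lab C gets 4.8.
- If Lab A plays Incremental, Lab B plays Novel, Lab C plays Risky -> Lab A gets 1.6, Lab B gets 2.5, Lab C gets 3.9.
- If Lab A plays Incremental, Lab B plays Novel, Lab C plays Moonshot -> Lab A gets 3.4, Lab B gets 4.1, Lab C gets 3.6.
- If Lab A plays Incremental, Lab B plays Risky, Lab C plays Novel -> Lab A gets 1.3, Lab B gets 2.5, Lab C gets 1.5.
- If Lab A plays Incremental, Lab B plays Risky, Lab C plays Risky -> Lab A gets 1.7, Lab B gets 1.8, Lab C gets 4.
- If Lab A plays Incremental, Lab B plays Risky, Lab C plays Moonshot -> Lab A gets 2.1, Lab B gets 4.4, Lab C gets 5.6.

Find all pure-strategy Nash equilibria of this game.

(Safe, Novel, Novel): Lab A can switch to Incremental (1.3 → 5.6). Not NE.
(Safe, Novel, Risky): Lab B can switch to Risky (1.4 → 2.6). Not NE.
(Safe, Novel, Moonshot): Lab A can switch to Incremental (2.7 → 3.4). Not NE.
(Safe, Risky, Novel): Lab C can switch to Moonshot (2.6 → 5.2). Not NE.
(Safe, Risky, Risky): Lab A can switch to Incremental (0.9 → 1.7). Not NE.
(Safe, Risky, Moonshot): Lab A can switch to Incremental (1.7 → 2.1). Not NE.
(Incremental, Novel, Novel): Lab B can switch to Risky (2.1 → 2.5). Not NE.
(Incremental, Novel, Risky): Lab A can switch to Safe (1.6 → 2.5). Not NE.
(Incremental, Novel, Moonshot): Lab B can switch to Risky (4.1 → 4.4). Not NE.
(Incremental, Risky, Novel): Lab A can switch to Safe (1.3 → 3.4). Not NE.
(Incremental, Risky, Risky): Lab B can switch to Novel (1.8 → 2.5). Not NE.
(Incremental, Risky, Moonshot): Lab A gets 2.1, best alternative 1.7; Lab B gets 4.4, best alternative 4.1; Lab C gets 5.6, best alternative 4. No profitable deviation — NE.

The unique pure-strategy Nash equilibrium is (Incremental, Risky, Moonshot).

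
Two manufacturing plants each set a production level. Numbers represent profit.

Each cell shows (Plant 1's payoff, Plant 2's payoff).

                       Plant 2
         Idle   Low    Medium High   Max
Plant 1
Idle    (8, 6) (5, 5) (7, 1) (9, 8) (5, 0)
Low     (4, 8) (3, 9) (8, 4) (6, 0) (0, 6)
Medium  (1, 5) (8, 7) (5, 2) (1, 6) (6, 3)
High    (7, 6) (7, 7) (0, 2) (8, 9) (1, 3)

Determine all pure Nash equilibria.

(Idle, Idle): Plant 2 can switch to High (6 → 8). Not NE.
(Idle, Low): Plant 1 can switch to Medium (5 → 8). Not NE.
(Idle, Medium): Plant 1 can switch to Low (7 → 8). Not NE.
(Idle, High): Plant 1 gets 9, best alternative 8; Plant 2 gets 8, best alternative 6. No profitable deviation — NE.
(Idle, Max): Plant 1 can switch to Medium (5 → 6). Not NE.
(Low, Idle): Plant 1 can switch to Idle (4 → 8). Not NE.
(Low, Low): Plant 1 can switch to Idle (3 → 5). Not NE.
(Low, Medium): Plant 2 can switch to Idle (4 → 8). Not NE.
(Low, High): Plant 1 can switch to Idle (6 → 9). Not NE.
(Low, Max): Plant 1 can switch to Idle (0 → 5). Not NE.
(Medium, Idle): Plant 1 can switch to Idle (1 → 8). Not NE.
(Medium, Low): Plant 1 gets 8, best alternative 7; Plant 2 gets 7, best alternative 6. No profitable deviation — NE.
(Medium, Medium): Plant 1 can switch to Idle (5 → 7). Not NE.
(Medium, High): Plant 1 can switch to Idle (1 → 9). Not NE.
(The remaining 6 profiles each have a profitable deviation by the same check.)

The pure Nash equilibria are (Idle, High), (Medium, Low).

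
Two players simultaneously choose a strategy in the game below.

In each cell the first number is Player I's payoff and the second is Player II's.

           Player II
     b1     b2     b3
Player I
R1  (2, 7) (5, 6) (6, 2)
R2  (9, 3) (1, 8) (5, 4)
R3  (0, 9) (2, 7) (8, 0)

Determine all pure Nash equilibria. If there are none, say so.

For each strategy profile, look for a profitable unilateral deviation.
(R1, b1): Player I can switch to R2 (2 → 9). Not NE.
(R1, b2): Player II can switch to b1 (6 → 7). Not NE.
(R1, b3): Player I can switch to R3 (6 → 8). Not NE.
(R2, b1): Player II can switch to b2 (3 → 8). Not NE.
(R2, b2): Player I can switch to R1 (1 → 5). Not NE.
(R2, b3): Player I can switch to R1 (5 → 6). Not NE.
(R3, b1): Player I can switch to R1 (0 → 2). Not NE.
(R3, b2): Player I can switch to R1 (2 → 5). Not NE.
(R3, b3): Player II can switch to b1 (0 → 9). Not NE.

none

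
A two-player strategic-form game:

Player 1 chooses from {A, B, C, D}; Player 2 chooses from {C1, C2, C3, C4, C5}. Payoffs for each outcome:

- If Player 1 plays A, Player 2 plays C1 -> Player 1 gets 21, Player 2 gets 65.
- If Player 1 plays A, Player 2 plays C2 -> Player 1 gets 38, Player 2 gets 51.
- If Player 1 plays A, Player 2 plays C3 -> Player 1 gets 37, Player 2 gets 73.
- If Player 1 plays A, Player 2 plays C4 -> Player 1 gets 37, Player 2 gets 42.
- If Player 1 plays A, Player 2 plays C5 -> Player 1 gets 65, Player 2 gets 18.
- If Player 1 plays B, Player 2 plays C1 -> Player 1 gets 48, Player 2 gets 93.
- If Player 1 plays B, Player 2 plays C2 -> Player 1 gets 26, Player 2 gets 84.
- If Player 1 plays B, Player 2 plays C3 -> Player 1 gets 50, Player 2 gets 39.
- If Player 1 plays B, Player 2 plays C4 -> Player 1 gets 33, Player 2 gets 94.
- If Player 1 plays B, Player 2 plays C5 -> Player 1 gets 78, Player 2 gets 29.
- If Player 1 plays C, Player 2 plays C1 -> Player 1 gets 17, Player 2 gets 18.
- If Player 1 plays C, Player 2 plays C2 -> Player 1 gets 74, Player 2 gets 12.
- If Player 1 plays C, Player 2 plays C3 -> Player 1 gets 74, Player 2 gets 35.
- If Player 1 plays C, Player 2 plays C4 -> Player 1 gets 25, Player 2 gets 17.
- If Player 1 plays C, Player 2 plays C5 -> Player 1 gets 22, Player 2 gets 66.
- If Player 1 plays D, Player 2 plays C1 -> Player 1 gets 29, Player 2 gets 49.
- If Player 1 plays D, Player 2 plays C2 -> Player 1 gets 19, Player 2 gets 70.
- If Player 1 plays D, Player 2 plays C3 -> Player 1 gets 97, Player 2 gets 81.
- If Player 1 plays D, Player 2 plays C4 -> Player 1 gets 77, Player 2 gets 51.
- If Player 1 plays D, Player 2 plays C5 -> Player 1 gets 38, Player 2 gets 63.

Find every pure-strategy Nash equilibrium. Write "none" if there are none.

(A, C1): Player 1 can switch to B (21 → 48). Not NE.
(A, C2): Player 1 can switch to C (38 → 74). Not NE.
(A, C3): Player 1 can switch to B (37 → 50). Not NE.
(A, C4): Player 1 can switch to D (37 → 77). Not NE.
(A, C5): Player 1 can switch to B (65 → 78). Not NE.
(B, C1): Player 2 can switch to C4 (93 → 94). Not NE.
(D, C3): Player 1 gets 97, best alternative 74; Player 2 gets 81, best alternative 70. No profitable deviation — NE.
(The remaining 13 profiles each have a profitable deviation by the same check.)

The unique pure-strategy Nash equilibrium is (D, C3).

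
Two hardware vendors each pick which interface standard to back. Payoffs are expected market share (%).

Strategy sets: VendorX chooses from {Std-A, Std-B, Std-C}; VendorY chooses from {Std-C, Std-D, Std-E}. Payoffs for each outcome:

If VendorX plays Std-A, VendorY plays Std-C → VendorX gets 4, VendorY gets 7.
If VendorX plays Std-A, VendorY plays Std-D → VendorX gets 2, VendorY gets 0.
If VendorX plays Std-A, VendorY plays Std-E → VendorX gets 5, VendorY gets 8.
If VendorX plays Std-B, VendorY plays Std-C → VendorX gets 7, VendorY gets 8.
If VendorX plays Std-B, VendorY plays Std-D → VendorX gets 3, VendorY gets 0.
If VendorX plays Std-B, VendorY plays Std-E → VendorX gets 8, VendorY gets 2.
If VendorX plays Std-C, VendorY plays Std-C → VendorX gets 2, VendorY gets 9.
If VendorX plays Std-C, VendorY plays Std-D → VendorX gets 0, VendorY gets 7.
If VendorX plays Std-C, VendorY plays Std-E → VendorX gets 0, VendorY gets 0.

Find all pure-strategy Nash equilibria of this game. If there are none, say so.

Pure NE: (Std-B, Std-C)

VendorX against Std-C: payoffs 4, 7, 2 → best response Std-B.
VendorX against Std-D: payoffs 2, 3, 0 → best response Std-B.
VendorX against Std-E: payoffs 5, 8, 0 → best response Std-B.
VendorY against Std-A: payoffs 7, 0, 8 → best response Std-E.
VendorY against Std-B: payoffs 8, 0, 2 → best response Std-C.
VendorY against Std-C: payoffs 9, 7, 0 → best response Std-C.
Mutual best responses: (Std-B, Std-C).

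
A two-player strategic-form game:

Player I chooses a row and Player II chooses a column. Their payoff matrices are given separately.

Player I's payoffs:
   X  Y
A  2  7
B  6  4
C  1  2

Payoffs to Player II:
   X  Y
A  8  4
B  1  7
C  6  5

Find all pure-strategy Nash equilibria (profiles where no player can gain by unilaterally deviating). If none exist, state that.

There is no pure-strategy Nash equilibrium.

(A, X): Player I can switch to B (2 → 6). Not NE.
(A, Y): Player II can switch to X (4 → 8). Not NE.
(B, X): Player II can switch to Y (1 → 7). Not NE.
(B, Y): Player I can switch to A (4 → 7). Not NE.
(C, X): Player I can switch to A (1 → 2). Not NE.
(C, Y): Player I can switch to A (2 → 7). Not NE.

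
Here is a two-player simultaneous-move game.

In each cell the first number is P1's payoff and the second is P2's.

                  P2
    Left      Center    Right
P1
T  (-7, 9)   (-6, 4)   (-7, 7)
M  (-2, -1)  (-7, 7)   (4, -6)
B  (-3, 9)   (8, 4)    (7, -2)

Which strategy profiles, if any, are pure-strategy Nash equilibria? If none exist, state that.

none

(T, Left): P1 can switch to M (-7 → -2). Not NE.
(T, Center): P1 can switch to B (-6 → 8). Not NE.
(T, Right): P1 can switch to M (-7 → 4). Not NE.
(M, Left): P2 can switch to Center (-1 → 7). Not NE.
(M, Center): P1 can switch to T (-7 → -6). Not NE.
(M, Right): P1 can switch to B (4 → 7). Not NE.
(B, Left): P1 can switch to M (-3 → -2). Not NE.
(B, Center): P2 can switch to Left (4 → 9). Not NE.
(B, Right): P2 can switch to Left (-2 → 9). Not NE.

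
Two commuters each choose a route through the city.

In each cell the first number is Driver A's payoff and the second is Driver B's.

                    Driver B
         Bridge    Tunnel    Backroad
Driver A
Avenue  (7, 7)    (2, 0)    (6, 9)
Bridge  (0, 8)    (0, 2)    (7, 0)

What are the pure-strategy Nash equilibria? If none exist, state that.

This game has no pure Nash equilibrium.

(Avenue, Bridge): Driver B can switch to Backroad (7 → 9). Not NE.
(Avenue, Tunnel): Driver B can switch to Bridge (0 → 7). Not NE.
(Avenue, Backroad): Driver A can switch to Bridge (6 → 7). Not NE.
(Bridge, Bridge): Driver A can switch to Avenue (0 → 7). Not NE.
(Bridge, Tunnel): Driver A can switch to Avenue (0 → 2). Not NE.
(Bridge, Backroad): Driver B can switch to Bridge (0 → 8). Not NE.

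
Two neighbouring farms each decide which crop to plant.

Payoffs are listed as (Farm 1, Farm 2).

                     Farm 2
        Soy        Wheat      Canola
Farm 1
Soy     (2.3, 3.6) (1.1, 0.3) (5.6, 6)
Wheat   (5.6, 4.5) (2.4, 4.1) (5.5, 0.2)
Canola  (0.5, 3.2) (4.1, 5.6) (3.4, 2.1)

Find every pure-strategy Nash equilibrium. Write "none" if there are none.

Pure-strategy Nash equilibria: (Soy, Canola) and (Wheat, Soy) and (Canola, Wheat)

Check each profile: it is a Nash equilibrium iff no player can strictly gain by switching unilaterally.
(Soy, Soy): Farm 1 can switch to Wheat (2.3 → 5.6). Not NE.
(Soy, Wheat): Farm 1 can switch to Wheat (1.1 → 2.4). Not NE.
(Soy, Canola): Farm 1 gets 5.6, best alternative 5.5; Farm 2 gets 6, best alternative 3.6. No profitable deviation — NE.
(Wheat, Soy): Farm 1 gets 5.6, best alternative 2.3; Farm 2 gets 4.5, best alternative 4.1. No profitable deviation — NE.
(Wheat, Wheat): Farm 1 can switch to Canola (2.4 → 4.1). Not NE.
(Wheat, Canola): Farm 1 can switch to Soy (5.5 → 5.6). Not NE.
(Canola, Soy): Farm 1 can switch to Soy (0.5 → 2.3). Not NE.
(Canola, Wheat): Farm 1 gets 4.1, best alternative 2.4; Farm 2 gets 5.6, best alternative 3.2. No profitable deviation — NE.
(Canola, Canola): Farm 1 can switch to Soy (3.4 → 5.6). Not NE.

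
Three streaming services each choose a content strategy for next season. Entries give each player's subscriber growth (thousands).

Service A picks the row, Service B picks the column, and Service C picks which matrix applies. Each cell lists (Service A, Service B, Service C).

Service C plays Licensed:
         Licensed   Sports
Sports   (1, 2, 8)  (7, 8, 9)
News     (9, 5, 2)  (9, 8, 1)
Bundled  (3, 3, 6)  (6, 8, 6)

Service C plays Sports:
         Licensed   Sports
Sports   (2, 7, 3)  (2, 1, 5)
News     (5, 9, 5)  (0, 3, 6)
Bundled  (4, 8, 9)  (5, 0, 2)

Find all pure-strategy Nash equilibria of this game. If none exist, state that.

The unique pure-strategy Nash equilibrium is (News, Licensed, Sports).

(Sports, Licensed, Licensed): Service A can switch to News (1 → 9). Not NE.
(Sports, Licensed, Sports): Service A can switch to News (2 → 5). Not NE.
(Sports, Sports, Licensed): Service A can switch to News (7 → 9). Not NE.
(Sports, Sports, Sports): Service A can switch to Bundled (2 → 5). Not NE.
(News, Licensed, Licensed): Service B can switch to Sports (5 → 8). Not NE.
(News, Licensed, Sports): Service A gets 5, best alternative 4; Service B gets 9, best alternative 3; Service C gets 5, best alternative 2. No profitable deviation — NE.
(News, Sports, Licensed): Service C can switch to Sports (1 → 6). Not NE.
(News, Sports, Sports): Service A can switch to Sports (0 → 2). Not NE.
(Bundled, Licensed, Licensed): Service A can switch to News (3 → 9). Not NE.
(The remaining 3 profiles each have a profitable deviation by the same check.)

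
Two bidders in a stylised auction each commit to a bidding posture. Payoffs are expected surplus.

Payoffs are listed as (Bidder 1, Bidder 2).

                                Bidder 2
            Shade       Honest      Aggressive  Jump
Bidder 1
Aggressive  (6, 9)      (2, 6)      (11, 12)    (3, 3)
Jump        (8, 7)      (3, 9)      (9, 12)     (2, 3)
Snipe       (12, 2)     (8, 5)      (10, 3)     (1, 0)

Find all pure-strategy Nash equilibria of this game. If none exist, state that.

Bidder 1 against Shade: payoffs 6, 8, 12 → best response Snipe.
Bidder 1 against Honest: payoffs 2, 3, 8 → best response Snipe.
Bidder 1 against Aggressive: payoffs 11, 9, 10 → best response Aggressive.
Bidder 1 against Jump: payoffs 3, 2, 1 → best response Aggressive.
Bidder 2 against Aggressive: payoffs 9, 6, 12, 3 → best response Aggressive.
Bidder 2 against Jump: payoffs 7, 9, 12, 3 → best response Aggressive.
Bidder 2 against Snipe: payoffs 2, 5, 3, 0 → best response Honest.
Mutual best responses: (Aggressive, Aggressive); (Snipe, Honest).

Pure-strategy Nash equilibria: (Aggressive, Aggressive); (Snipe, Honest)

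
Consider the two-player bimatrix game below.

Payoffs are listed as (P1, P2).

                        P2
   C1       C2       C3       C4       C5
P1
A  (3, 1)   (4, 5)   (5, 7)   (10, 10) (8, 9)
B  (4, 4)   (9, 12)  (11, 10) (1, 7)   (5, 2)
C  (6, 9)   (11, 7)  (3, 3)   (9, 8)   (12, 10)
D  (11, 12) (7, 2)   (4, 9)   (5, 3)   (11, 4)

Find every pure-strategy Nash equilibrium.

The pure Nash equilibria are (A, C4), (C, C5), (D, C1).

P1 against C1: payoffs 3, 4, 6, 11 → best response D.
P1 against C2: payoffs 4, 9, 11, 7 → best response C.
P1 against C3: payoffs 5, 11, 3, 4 → best response B.
P1 against C4: payoffs 10, 1, 9, 5 → best response A.
P1 against C5: payoffs 8, 5, 12, 11 → best response C.
P2 against A: payoffs 1, 5, 7, 10, 9 → best response C4.
P2 against B: payoffs 4, 12, 10, 7, 2 → best response C2.
P2 against C: payoffs 9, 7, 3, 8, 10 → best response C5.
P2 against D: payoffs 12, 2, 9, 3, 4 → best response C1.
Mutual best responses: (A, C4); (C, C5); (D, C1).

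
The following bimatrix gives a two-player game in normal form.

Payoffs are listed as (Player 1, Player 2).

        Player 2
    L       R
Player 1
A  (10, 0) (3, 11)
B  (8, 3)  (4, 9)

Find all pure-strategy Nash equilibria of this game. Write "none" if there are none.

Pure NE: (B, R)

Check each profile: it is a Nash equilibrium iff no player can strictly gain by switching unilaterally.
(A, L): Player 2 can switch to R (0 → 11). Not NE.
(A, R): Player 1 can switch to B (3 → 4). Not NE.
(B, L): Player 1 can switch to A (8 → 10). Not NE.
(B, R): Player 1 gets 4, best alternative 3; Player 2 gets 9, best alternative 3. No profitable deviation — NE.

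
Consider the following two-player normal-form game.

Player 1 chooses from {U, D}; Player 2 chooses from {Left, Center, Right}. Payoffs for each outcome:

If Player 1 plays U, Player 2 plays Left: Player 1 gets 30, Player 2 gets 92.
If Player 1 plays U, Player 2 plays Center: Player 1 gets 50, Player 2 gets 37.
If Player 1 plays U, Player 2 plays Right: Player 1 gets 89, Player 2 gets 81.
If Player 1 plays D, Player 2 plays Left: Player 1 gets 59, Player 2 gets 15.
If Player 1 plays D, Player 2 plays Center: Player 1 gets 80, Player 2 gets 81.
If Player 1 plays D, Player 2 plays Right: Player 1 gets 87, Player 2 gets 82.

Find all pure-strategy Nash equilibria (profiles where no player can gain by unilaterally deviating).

(U, Left): Player 1 can switch to D (30 → 59). Not NE.
(U, Center): Player 1 can switch to D (50 → 80). Not NE.
(U, Right): Player 2 can switch to Left (81 → 92). Not NE.
(D, Left): Player 2 can switch to Center (15 → 81). Not NE.
(D, Center): Player 2 can switch to Right (81 → 82). Not NE.
(D, Right): Player 1 can switch to U (87 → 89). Not NE.

No pure-strategy Nash equilibrium.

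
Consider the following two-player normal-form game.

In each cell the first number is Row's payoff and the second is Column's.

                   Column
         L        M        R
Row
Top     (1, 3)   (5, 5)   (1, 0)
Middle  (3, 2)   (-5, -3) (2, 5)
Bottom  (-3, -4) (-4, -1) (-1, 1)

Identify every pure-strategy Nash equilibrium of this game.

(Top, L): Row can switch to Middle (1 → 3). Not NE.
(Top, M): Row gets 5, best alternative -4; Column gets 5, best alternative 3. No profitable deviation — NE.
(Top, R): Row can switch to Middle (1 → 2). Not NE.
(Middle, L): Column can switch to R (2 → 5). Not NE.
(Middle, M): Row can switch to Top (-5 → 5). Not NE.
(Middle, R): Row gets 2, best alternative 1; Column gets 5, best alternative 2. No profitable deviation — NE.
(Bottom, L): Row can switch to Top (-3 → 1). Not NE.
(Bottom, M): Row can switch to Top (-4 → 5). Not NE.
(Bottom, R): Row can switch to Top (-1 → 1). Not NE.

Pure-strategy Nash equilibria: (Top, M), (Middle, R)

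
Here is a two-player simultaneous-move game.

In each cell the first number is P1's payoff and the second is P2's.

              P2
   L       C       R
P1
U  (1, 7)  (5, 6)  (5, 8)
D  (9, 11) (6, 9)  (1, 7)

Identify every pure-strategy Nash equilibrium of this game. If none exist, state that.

For each player, find the best response to each opponent profile; mutual best responses are the pure NE.
P1 against L: payoffs 1, 9 → best response D.
P1 against C: payoffs 5, 6 → best response D.
P1 against R: payoffs 5, 1 → best response U.
P2 against U: payoffs 7, 6, 8 → best response R.
P2 against D: payoffs 11, 9, 7 → best response L.
Mutual best responses: (U, R); (D, L).

The pure Nash equilibria are (U, R), (D, L).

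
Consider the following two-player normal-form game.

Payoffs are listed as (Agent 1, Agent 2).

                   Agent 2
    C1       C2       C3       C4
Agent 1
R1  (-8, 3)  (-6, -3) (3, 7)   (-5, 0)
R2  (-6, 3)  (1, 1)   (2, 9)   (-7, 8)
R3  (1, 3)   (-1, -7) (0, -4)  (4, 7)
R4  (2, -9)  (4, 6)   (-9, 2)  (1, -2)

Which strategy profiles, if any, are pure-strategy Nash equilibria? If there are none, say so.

For each strategy profile, look for a profitable unilateral deviation.
(R1, C1): Agent 1 can switch to R2 (-8 → -6). Not NE.
(R1, C2): Agent 1 can switch to R2 (-6 → 1). Not NE.
(R1, C3): Agent 1 gets 3, best alternative 2; Agent 2 gets 7, best alternative 3. No profitable deviation — NE.
(R1, C4): Agent 1 can switch to R3 (-5 → 4). Not NE.
(R2, C1): Agent 1 can switch to R3 (-6 → 1). Not NE.
(R2, C2): Agent 1 can switch to R4 (1 → 4). Not NE.
(R2, C3): Agent 1 can switch to R1 (2 → 3). Not NE.
(R2, C4): Agent 1 can switch to R1 (-7 → -5). Not NE.
(R3, C1): Agent 1 can switch to R4 (1 → 2). Not NE.
(R3, C2): Agent 1 can switch to R2 (-1 → 1). Not NE.
(R3, C3): Agent 1 can switch to R1 (0 → 3). Not NE.
(R3, C4): Agent 1 gets 4, best alternative 1; Agent 2 gets 7, best alternative 3. No profitable deviation — NE.
(R4, C2): Agent 1 gets 4, best alternative 1; Agent 2 gets 6, best alternative 2. No profitable deviation — NE.
(The remaining 3 profiles each have a profitable deviation by the same check.)

(R1, C3); (R3, C4); (R4, C2)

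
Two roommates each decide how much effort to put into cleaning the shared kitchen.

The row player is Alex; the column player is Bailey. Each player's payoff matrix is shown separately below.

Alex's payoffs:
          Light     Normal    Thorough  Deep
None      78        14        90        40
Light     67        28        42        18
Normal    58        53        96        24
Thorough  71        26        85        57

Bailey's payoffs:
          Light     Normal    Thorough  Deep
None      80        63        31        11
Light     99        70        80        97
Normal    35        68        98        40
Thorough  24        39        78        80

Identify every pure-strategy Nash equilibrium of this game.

Mark each player's best response to every combination of opponents' strategies; a profile where every player is best-responding is a pure Nash equilibrium.
Alex against Light: payoffs 78, 67, 58, 71 → best response None.
Alex against Normal: payoffs 14, 28, 53, 26 → best response Normal.
Alex against Thorough: payoffs 90, 42, 96, 85 → best response Normal.
Alex against Deep: payoffs 40, 18, 24, 57 → best response Thorough.
Bailey against None: payoffs 80, 63, 31, 11 → best response Light.
Bailey against Light: payoffs 99, 70, 80, 97 → best response Light.
Bailey against Normal: payoffs 35, 68, 98, 40 → best response Thorough.
Bailey against Thorough: payoffs 24, 39, 78, 80 → best response Deep.
Mutual best responses: (None, Light); (Normal, Thorough); (Thorough, Deep).

Pure-strategy Nash equilibria: (None, Light), (Normal, Thorough), (Thorough, Deep)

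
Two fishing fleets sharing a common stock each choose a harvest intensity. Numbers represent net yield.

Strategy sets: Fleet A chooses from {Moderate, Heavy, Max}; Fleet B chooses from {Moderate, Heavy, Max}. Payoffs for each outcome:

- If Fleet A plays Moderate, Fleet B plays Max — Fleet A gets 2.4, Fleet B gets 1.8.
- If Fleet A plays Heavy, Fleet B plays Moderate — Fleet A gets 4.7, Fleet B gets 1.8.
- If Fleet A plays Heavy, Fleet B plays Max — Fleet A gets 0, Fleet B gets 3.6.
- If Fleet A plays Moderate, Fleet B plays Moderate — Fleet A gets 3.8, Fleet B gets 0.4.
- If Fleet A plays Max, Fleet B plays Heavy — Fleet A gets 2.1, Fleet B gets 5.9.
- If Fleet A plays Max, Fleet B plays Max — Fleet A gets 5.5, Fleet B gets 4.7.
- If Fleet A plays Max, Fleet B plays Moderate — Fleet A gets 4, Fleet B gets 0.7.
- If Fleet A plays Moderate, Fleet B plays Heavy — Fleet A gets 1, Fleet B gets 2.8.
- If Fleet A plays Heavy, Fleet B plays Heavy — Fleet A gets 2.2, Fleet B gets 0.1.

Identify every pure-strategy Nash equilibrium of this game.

(Moderate, Moderate): Fleet A can switch to Heavy (3.8 → 4.7). Not NE.
(Moderate, Heavy): Fleet A can switch to Heavy (1 → 2.2). Not NE.
(Moderate, Max): Fleet A can switch to Max (2.4 → 5.5). Not NE.
(Heavy, Moderate): Fleet B can switch to Max (1.8 → 3.6). Not NE.
(Heavy, Heavy): Fleet B can switch to Moderate (0.1 → 1.8). Not NE.
(Heavy, Max): Fleet A can switch to Moderate (0 → 2.4). Not NE.
(Max, Moderate): Fleet A can switch to Heavy (4 → 4.7). Not NE.
(Max, Heavy): Fleet A can switch to Heavy (2.1 → 2.2). Not NE.
(Max, Max): Fleet B can switch to Heavy (4.7 → 5.9). Not NE.

No pure-strategy Nash equilibrium.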